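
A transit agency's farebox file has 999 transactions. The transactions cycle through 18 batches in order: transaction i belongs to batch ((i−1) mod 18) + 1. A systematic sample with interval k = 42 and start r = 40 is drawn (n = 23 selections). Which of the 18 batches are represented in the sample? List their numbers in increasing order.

4, 10, 16

Consecutive selections differ by k = 42, so their batch numbers differ by 42 mod 18 = 6.
gcd(42, 18) = 6, so the sample visits 18/6 = 3 distinct residues mod 18.
Start 40 is batch 4; the batches hit are 4, 10, 16.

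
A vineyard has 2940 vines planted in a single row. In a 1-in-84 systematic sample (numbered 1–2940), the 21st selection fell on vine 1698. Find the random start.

18

k = 84
r = 1698 − (21−1)×84 = 1698 − 1680 = 18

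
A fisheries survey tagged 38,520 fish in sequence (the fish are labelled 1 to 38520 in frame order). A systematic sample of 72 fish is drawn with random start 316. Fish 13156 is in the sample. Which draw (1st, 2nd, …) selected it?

k = 38520/72 = 535
position = (13156 − 316)/535 + 1 = 12840/535 + 1 = 24 + 1 = 25

25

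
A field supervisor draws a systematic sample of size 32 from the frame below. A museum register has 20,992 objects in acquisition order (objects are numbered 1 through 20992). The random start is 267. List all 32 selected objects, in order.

267, 923, 1579, 2235, 2891, 3547, 4203, 4859, 5515, 6171, 6827, 7483, 8139, 8795, 9451, 10107, 10763, 11419, 12075, 12731, 13387, 14043, 14699, 15355, 16011, 16667, 17323, 17979, 18635, 19291, 19947, 20603

k = N/n = 20992/32 = 656
object 1: 267
object 2: 267 + 656 = 923
object 3: 923 + 656 = 1579
object 4: 1579 + 656 = 2235
object 5: 2235 + 656 = 2891
object 6: 2891 + 656 = 3547
object 7: 3547 + 656 = 4203
object 8: 4203 + 656 = 4859
object 9: 4859 + 656 = 5515
object 10: 5515 + 656 = 6171
object 11: 6171 + 656 = 6827
object 12: 6827 + 656 = 7483
object 13: 7483 + 656 = 8139
object 14: 8139 + 656 = 8795
object 15: 8795 + 656 = 9451
object 16: 9451 + 656 = 10107
object 17: 10107 + 656 = 10763
object 18: 10763 + 656 = 11419
object 19: 11419 + 656 = 12075
object 20: 12075 + 656 = 12731
object 21: 12731 + 656 = 13387
object 22: 13387 + 656 = 14043
object 23: 14043 + 656 = 14699
object 24: 14699 + 656 = 15355
object 25: 15355 + 656 = 16011
object 26: 16011 + 656 = 16667
object 27: 16667 + 656 = 17323
object 28: 17323 + 656 = 17979
object 29: 17979 + 656 = 18635
object 30: 18635 + 656 = 19291
object 31: 19291 + 656 = 19947
object 32: 19947 + 656 = 20603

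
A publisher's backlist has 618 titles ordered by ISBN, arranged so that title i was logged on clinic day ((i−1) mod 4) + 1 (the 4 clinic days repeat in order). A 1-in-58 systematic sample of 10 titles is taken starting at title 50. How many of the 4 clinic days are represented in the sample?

2

Consecutive selections differ by k = 58, so their clinic day numbers differ by 58 mod 4 = 2.
gcd(58, 4) = 2, so the sample visits 4/2 = 2 distinct residues mod 4.
Start 50 is clinic day 2; the clinic days hit are 2, 4.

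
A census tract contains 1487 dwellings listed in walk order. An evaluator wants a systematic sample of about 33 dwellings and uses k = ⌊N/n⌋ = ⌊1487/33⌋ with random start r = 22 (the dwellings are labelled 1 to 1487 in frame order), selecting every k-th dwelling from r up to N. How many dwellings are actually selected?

33

k = ⌊1487/33⌋ = 45
Achieved size = ⌊(1487 − 22)/45⌋ + 1 = ⌊1465/45⌋ + 1 = 32 + 1 = 33
(last selection: 22 + 32×45 = 1462 ≤ 1487; next would be 1507 > 1487)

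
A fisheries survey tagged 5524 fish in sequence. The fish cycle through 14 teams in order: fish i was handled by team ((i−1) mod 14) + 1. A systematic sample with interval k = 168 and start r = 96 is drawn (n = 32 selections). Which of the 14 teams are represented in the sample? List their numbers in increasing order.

Consecutive selections differ by k = 168, so their team numbers differ by 168 mod 14 = 0.
gcd(168, 14) = 14, so the sample visits 14/14 = 1 distinct residues mod 14.
Start 96 is team 12; the teams hit are 12.

12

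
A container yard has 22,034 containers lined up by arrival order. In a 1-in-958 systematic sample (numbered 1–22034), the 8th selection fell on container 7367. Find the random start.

k = 958
r = 7367 − (8−1)×958 = 7367 − 6706 = 661

661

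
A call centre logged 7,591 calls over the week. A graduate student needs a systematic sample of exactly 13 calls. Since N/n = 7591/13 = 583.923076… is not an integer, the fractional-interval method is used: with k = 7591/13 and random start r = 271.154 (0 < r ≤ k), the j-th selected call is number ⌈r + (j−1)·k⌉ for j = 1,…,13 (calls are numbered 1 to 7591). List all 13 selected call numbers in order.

272, 856, 1440, 2023, 2607, 3191, 3775, 4359, 4943, 5527, 6111, 6695, 7279

j=1: r + 0k = 271.154 → ⌈·⌉ = 272
j=2: r + 1k = 855.077076… → ⌈·⌉ = 856
j=3: r + 2k = 1439.000153… → ⌈·⌉ = 1440
j=4: r + 3k = 2022.923230… → ⌈·⌉ = 2023
j=5: r + 4k = 2606.846307… → ⌈·⌉ = 2607
j=6: r + 5k = 3190.769384… → ⌈·⌉ = 3191
j=7: r + 6k = 3774.692461… → ⌈·⌉ = 3775
j=8: r + 7k = 4358.615538… → ⌈·⌉ = 4359
j=9: r + 8k = 4942.538615… → ⌈·⌉ = 4943
j=10: r + 9k = 5526.461692… → ⌈·⌉ = 5527
j=11: r + 10k = 6110.384769… → ⌈·⌉ = 6111
j=12: r + 11k = 6694.307846… → ⌈·⌉ = 6695
j=13: r + 12k = 7278.230923… → ⌈·⌉ = 7279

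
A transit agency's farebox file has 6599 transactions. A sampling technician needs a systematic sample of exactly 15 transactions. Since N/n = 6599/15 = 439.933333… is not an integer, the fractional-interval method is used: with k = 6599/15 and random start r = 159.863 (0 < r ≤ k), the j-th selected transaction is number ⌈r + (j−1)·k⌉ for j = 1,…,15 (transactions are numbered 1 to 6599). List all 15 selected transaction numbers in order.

j=1: r + 0k = 159.863 → ⌈·⌉ = 160
j=2: r + 1k = 599.796333… → ⌈·⌉ = 600
j=3: r + 2k = 1039.729666… → ⌈·⌉ = 1040
j=4: r + 3k = 1479.663 → ⌈·⌉ = 1480
j=5: r + 4k = 1919.596333… → ⌈·⌉ = 1920
j=6: r + 5k = 2359.529666… → ⌈·⌉ = 2360
j=7: r + 6k = 2799.463 → ⌈·⌉ = 2800
j=8: r + 7k = 3239.396333… → ⌈·⌉ = 3240
j=9: r + 8k = 3679.329666… → ⌈·⌉ = 3680
j=10: r + 9k = 4119.263 → ⌈·⌉ = 4120
j=11: r + 10k = 4559.196333… → ⌈·⌉ = 4560
j=12: r + 11k = 4999.129666… → ⌈·⌉ = 5000
j=13: r + 12k = 5439.063 → ⌈·⌉ = 5440
j=14: r + 13k = 5878.996333… → ⌈·⌉ = 5879
j=15: r + 14k = 6318.929666… → ⌈·⌉ = 6319

160, 600, 1040, 1480, 1920, 2360, 2800, 3240, 3680, 4120, 4560, 5000, 5440, 5879, 6319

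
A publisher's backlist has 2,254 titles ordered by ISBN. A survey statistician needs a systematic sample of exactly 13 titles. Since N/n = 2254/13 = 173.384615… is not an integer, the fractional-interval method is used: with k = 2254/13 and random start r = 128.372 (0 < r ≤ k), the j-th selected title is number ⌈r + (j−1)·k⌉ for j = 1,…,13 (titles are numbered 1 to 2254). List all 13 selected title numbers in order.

j=1: r + 0k = 128.372 → ⌈·⌉ = 129
j=2: r + 1k = 301.756615… → ⌈·⌉ = 302
j=3: r + 2k = 475.141230… → ⌈·⌉ = 476
j=4: r + 3k = 648.525846… → ⌈·⌉ = 649
j=5: r + 4k = 821.910461… → ⌈·⌉ = 822
j=6: r + 5k = 995.295076… → ⌈·⌉ = 996
j=7: r + 6k = 1168.679692… → ⌈·⌉ = 1169
j=8: r + 7k = 1342.064307… → ⌈·⌉ = 1343
j=9: r + 8k = 1515.448923… → ⌈·⌉ = 1516
j=10: r + 9k = 1688.833538… → ⌈·⌉ = 1689
j=11: r + 10k = 1862.218153… → ⌈·⌉ = 1863
j=12: r + 11k = 2035.602769… → ⌈·⌉ = 2036
j=13: r + 12k = 2208.987384… → ⌈·⌉ = 2209

129, 302, 476, 649, 822, 996, 1169, 1343, 1516, 1689, 1863, 2036, 2209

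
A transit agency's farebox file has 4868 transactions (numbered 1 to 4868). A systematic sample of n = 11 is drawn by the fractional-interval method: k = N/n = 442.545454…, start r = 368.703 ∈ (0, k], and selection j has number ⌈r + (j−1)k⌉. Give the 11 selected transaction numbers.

j=1: r + 0k = 368.703 → ⌈·⌉ = 369
j=2: r + 1k = 811.248454… → ⌈·⌉ = 812
j=3: r + 2k = 1253.793909… → ⌈·⌉ = 1254
j=4: r + 3k = 1696.339363… → ⌈·⌉ = 1697
j=5: r + 4k = 2138.884818… → ⌈·⌉ = 2139
j=6: r + 5k = 2581.430272… → ⌈·⌉ = 2582
j=7: r + 6k = 3023.975727… → ⌈·⌉ = 3024
j=8: r + 7k = 3466.521181… → ⌈·⌉ = 3467
j=9: r + 8k = 3909.066636… → ⌈·⌉ = 3910
j=10: r + 9k = 4351.612090… → ⌈·⌉ = 4352
j=11: r + 10k = 4794.157545… → ⌈·⌉ = 4795

369, 812, 1254, 1697, 2139, 2582, 3024, 3467, 3910, 4352, 4795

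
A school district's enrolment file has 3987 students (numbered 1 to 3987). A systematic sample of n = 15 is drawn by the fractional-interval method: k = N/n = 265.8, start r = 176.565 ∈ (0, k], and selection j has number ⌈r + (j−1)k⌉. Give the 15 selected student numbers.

177, 443, 709, 974, 1240, 1506, 1772, 2038, 2303, 2569, 2835, 3101, 3367, 3632, 3898

j=1: r + 0k = 176.565 → ⌈·⌉ = 177
j=2: r + 1k = 442.365 → ⌈·⌉ = 443
j=3: r + 2k = 708.165 → ⌈·⌉ = 709
j=4: r + 3k = 973.965 → ⌈·⌉ = 974
j=5: r + 4k = 1239.765 → ⌈·⌉ = 1240
j=6: r + 5k = 1505.565 → ⌈·⌉ = 1506
j=7: r + 6k = 1771.365 → ⌈·⌉ = 1772
j=8: r + 7k = 2037.165 → ⌈·⌉ = 2038
j=9: r + 8k = 2302.965 → ⌈·⌉ = 2303
j=10: r + 9k = 2568.765 → ⌈·⌉ = 2569
j=11: r + 10k = 2834.565 → ⌈·⌉ = 2835
j=12: r + 11k = 3100.365 → ⌈·⌉ = 3101
j=13: r + 12k = 3366.165 → ⌈·⌉ = 3367
j=14: r + 13k = 3631.965 → ⌈·⌉ = 3632
j=15: r + 14k = 3897.765 → ⌈·⌉ = 3898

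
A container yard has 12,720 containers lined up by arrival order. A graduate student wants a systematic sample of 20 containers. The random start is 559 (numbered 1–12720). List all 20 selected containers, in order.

559, 1195, 1831, 2467, 3103, 3739, 4375, 5011, 5647, 6283, 6919, 7555, 8191, 8827, 9463, 10099, 10735, 11371, 12007, 12643

k = N/n = 12720/20 = 636
container 1: 559
container 2: 559 + 636 = 1195
container 3: 1195 + 636 = 1831
container 4: 1831 + 636 = 2467
container 5: 2467 + 636 = 3103
container 6: 3103 + 636 = 3739
container 7: 3739 + 636 = 4375
container 8: 4375 + 636 = 5011
container 9: 5011 + 636 = 5647
container 10: 5647 + 636 = 6283
container 11: 6283 + 636 = 6919
container 12: 6919 + 636 = 7555
container 13: 7555 + 636 = 8191
container 14: 8191 + 636 = 8827
container 15: 8827 + 636 = 9463
container 16: 9463 + 636 = 10099
container 17: 10099 + 636 = 10735
container 18: 10735 + 636 = 11371
container 19: 11371 + 636 = 12007
container 20: 12007 + 636 = 12643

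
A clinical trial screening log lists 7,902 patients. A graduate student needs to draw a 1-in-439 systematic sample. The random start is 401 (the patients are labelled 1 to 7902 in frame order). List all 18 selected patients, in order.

patient 1: 401
patient 2: 401 + 439 = 840
patient 3: 840 + 439 = 1279
patient 4: 1279 + 439 = 1718
patient 5: 1718 + 439 = 2157
patient 6: 2157 + 439 = 2596
patient 7: 2596 + 439 = 3035
patient 8: 3035 + 439 = 3474
patient 9: 3474 + 439 = 3913
patient 10: 3913 + 439 = 4352
patient 11: 4352 + 439 = 4791
patient 12: 4791 + 439 = 5230
patient 13: 5230 + 439 = 5669
patient 14: 5669 + 439 = 6108
patient 15: 6108 + 439 = 6547
patient 16: 6547 + 439 = 6986
patient 17: 6986 + 439 = 7425
patient 18: 7425 + 439 = 7864

401, 840, 1279, 1718, 2157, 2596, 3035, 3474, 3913, 4352, 4791, 5230, 5669, 6108, 6547, 6986, 7425, 7864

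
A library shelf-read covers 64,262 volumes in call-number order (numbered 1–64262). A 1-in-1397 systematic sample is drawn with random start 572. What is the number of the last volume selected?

63437

k = 1397
46th selection = r + (46−1)·k = 572 + 45×1397 = 572 + 62865 = 63437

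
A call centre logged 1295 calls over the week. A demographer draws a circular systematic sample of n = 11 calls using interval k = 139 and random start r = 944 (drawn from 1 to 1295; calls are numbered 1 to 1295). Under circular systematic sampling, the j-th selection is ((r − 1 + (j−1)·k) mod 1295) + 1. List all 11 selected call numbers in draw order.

Selection 1: 944
Selection 2: 944 + 139 = 1083
Selection 3: 1083 + 139 = 1222
Selection 4: 1222 + 139 = 1361 → 1361 − 1295 = 66
Selection 5: 66 + 139 = 205
Selection 6: 205 + 139 = 344
Selection 7: 344 + 139 = 483
Selection 8: 483 + 139 = 622
Selection 9: 622 + 139 = 761
Selection 10: 761 + 139 = 900
Selection 11: 900 + 139 = 1039

944, 1083, 1222, 66, 205, 344, 483, 622, 761, 900, 1039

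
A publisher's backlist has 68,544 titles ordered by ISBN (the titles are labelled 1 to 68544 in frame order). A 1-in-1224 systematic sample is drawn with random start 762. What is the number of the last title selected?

k = 1224
56th selection = r + (56−1)·k = 762 + 55×1224 = 762 + 67320 = 68082

68082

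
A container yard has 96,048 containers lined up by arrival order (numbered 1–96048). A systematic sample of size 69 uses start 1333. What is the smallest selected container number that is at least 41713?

k = 96048/69 = 1392
Steps past start: ⌈(41713 − 1333)/1392⌉ = ⌈40380/1392⌉ = 30
Selected container: 1333 + 30×1392 = 43093

43093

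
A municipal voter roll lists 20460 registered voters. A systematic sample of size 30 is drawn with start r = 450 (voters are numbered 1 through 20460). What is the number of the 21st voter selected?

k = 20460/30 = 682
21st selection = r + (21−1)·k = 450 + 20×682 = 450 + 13640 = 14090

14090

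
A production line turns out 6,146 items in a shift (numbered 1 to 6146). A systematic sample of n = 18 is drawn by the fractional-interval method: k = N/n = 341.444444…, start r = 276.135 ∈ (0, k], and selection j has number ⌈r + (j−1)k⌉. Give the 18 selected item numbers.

j=1: r + 0k = 276.135 → ⌈·⌉ = 277
j=2: r + 1k = 617.579444… → ⌈·⌉ = 618
j=3: r + 2k = 959.023888… → ⌈·⌉ = 960
j=4: r + 3k = 1300.468333… → ⌈·⌉ = 1301
j=5: r + 4k = 1641.912777… → ⌈·⌉ = 1642
j=6: r + 5k = 1983.357222… → ⌈·⌉ = 1984
j=7: r + 6k = 2324.801666… → ⌈·⌉ = 2325
j=8: r + 7k = 2666.246111… → ⌈·⌉ = 2667
j=9: r + 8k = 3007.690555… → ⌈·⌉ = 3008
j=10: r + 9k = 3349.135 → ⌈·⌉ = 3350
j=11: r + 10k = 3690.579444… → ⌈·⌉ = 3691
j=12: r + 11k = 4032.023888… → ⌈·⌉ = 4033
j=13: r + 12k = 4373.468333… → ⌈·⌉ = 4374
j=14: r + 13k = 4714.912777… → ⌈·⌉ = 4715
j=15: r + 14k = 5056.357222… → ⌈·⌉ = 5057
j=16: r + 15k = 5397.801666… → ⌈·⌉ = 5398
j=17: r + 16k = 5739.246111… → ⌈·⌉ = 5740
j=18: r + 17k = 6080.690555… → ⌈·⌉ = 6081

277, 618, 960, 1301, 1642, 1984, 2325, 2667, 3008, 3350, 3691, 4033, 4374, 4715, 5057, 5398, 5740, 6081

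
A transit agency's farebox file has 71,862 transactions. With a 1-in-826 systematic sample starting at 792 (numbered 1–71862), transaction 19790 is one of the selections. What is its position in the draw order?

24

k = 826
position = (19790 − 792)/826 + 1 = 18998/826 + 1 = 23 + 1 = 24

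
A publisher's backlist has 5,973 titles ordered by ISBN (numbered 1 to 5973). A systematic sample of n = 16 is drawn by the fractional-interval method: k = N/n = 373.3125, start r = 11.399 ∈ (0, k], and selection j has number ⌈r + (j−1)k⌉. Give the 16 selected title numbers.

j=1: r + 0k = 11.399 → ⌈·⌉ = 12
j=2: r + 1k = 384.7115 → ⌈·⌉ = 385
j=3: r + 2k = 758.024 → ⌈·⌉ = 759
j=4: r + 3k = 1131.3365 → ⌈·⌉ = 1132
j=5: r + 4k = 1504.649 → ⌈·⌉ = 1505
j=6: r + 5k = 1877.9615 → ⌈·⌉ = 1878
j=7: r + 6k = 2251.274 → ⌈·⌉ = 2252
j=8: r + 7k = 2624.5865 → ⌈·⌉ = 2625
j=9: r + 8k = 2997.899 → ⌈·⌉ = 2998
j=10: r + 9k = 3371.2115 → ⌈·⌉ = 3372
j=11: r + 10k = 3744.524 → ⌈·⌉ = 3745
j=12: r + 11k = 4117.8365 → ⌈·⌉ = 4118
j=13: r + 12k = 4491.149 → ⌈·⌉ = 4492
j=14: r + 13k = 4864.4615 → ⌈·⌉ = 4865
j=15: r + 14k = 5237.774 → ⌈·⌉ = 5238
j=16: r + 15k = 5611.0865 → ⌈·⌉ = 5612

12, 385, 759, 1132, 1505, 1878, 2252, 2625, 2998, 3372, 3745, 4118, 4492, 4865, 5238, 5612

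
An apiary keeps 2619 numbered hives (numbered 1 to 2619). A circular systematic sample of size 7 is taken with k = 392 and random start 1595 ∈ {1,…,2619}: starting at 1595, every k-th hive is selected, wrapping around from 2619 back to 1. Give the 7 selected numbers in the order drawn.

1595, 1987, 2379, 152, 544, 936, 1328

Selection 1: 1595
Selection 2: 1595 + 392 = 1987
Selection 3: 1987 + 392 = 2379
Selection 4: 2379 + 392 = 2771 → 2771 − 2619 = 152
Selection 5: 152 + 392 = 544
Selection 6: 544 + 392 = 936
Selection 7: 936 + 392 = 1328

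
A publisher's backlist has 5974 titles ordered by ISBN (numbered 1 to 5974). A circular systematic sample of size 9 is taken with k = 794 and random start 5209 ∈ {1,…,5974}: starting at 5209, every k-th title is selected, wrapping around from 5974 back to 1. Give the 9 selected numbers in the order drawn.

5209, 29, 823, 1617, 2411, 3205, 3999, 4793, 5587

Selection 1: 5209
Selection 2: 5209 + 794 = 6003 → 6003 − 5974 = 29
Selection 3: 29 + 794 = 823
Selection 4: 823 + 794 = 1617
Selection 5: 1617 + 794 = 2411
Selection 6: 2411 + 794 = 3205
Selection 7: 3205 + 794 = 3999
Selection 8: 3999 + 794 = 4793
Selection 9: 4793 + 794 = 5587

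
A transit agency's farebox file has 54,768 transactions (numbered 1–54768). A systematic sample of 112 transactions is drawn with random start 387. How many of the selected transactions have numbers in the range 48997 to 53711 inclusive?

k = 54768/112 = 489
First selection ≥ 48997: 387 + ⌈(48997−387)/489⌉·489 = 387 + 100×489 = 49287
Last selection ≤ 53711: 387 + ⌊(53711−387)/489⌋·489 = 387 + 109×489 = 53688
Count = 109 − 100 + 1 = 10

10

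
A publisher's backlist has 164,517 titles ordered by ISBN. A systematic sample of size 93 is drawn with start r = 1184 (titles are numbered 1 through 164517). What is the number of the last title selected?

k = 164517/93 = 1769
93rd selection = r + (93−1)·k = 1184 + 92×1769 = 1184 + 162748 = 163932

163932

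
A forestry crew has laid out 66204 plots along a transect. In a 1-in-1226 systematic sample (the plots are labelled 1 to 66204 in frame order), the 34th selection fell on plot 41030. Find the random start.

k = 1226
r = 41030 − (34−1)×1226 = 41030 − 40458 = 572

572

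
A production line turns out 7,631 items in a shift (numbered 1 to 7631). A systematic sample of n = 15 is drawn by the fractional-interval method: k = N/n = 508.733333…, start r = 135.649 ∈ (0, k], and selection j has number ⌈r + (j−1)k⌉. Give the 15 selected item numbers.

136, 645, 1154, 1662, 2171, 2680, 3189, 3697, 4206, 4715, 5223, 5732, 6241, 6750, 7258

j=1: r + 0k = 135.649 → ⌈·⌉ = 136
j=2: r + 1k = 644.382333… → ⌈·⌉ = 645
j=3: r + 2k = 1153.115666… → ⌈·⌉ = 1154
j=4: r + 3k = 1661.849 → ⌈·⌉ = 1662
j=5: r + 4k = 2170.582333… → ⌈·⌉ = 2171
j=6: r + 5k = 2679.315666… → ⌈·⌉ = 2680
j=7: r + 6k = 3188.049 → ⌈·⌉ = 3189
j=8: r + 7k = 3696.782333… → ⌈·⌉ = 3697
j=9: r + 8k = 4205.515666… → ⌈·⌉ = 4206
j=10: r + 9k = 4714.249 → ⌈·⌉ = 4715
j=11: r + 10k = 5222.982333… → ⌈·⌉ = 5223
j=12: r + 11k = 5731.715666… → ⌈·⌉ = 5732
j=13: r + 12k = 6240.449 → ⌈·⌉ = 6241
j=14: r + 13k = 6749.182333… → ⌈·⌉ = 6750
j=15: r + 14k = 7257.915666… → ⌈·⌉ = 7258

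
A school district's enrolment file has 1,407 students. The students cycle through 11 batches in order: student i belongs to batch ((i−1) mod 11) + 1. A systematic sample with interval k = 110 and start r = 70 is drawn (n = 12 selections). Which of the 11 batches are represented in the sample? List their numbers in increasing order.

Consecutive selections differ by k = 110, so their batch numbers differ by 110 mod 11 = 0.
gcd(110, 11) = 11, so the sample visits 11/11 = 1 distinct residues mod 11.
Start 70 is batch 4; the batches hit are 4.

4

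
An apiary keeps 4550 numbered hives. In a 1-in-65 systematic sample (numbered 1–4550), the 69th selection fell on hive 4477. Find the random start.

57

k = 65
r = 4477 − (69−1)×65 = 4477 − 4420 = 57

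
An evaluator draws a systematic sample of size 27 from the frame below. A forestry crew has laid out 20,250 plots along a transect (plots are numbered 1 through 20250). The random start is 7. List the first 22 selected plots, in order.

k = N/n = 20250/27 = 750
plot 1: 7
plot 2: 7 + 750 = 757
plot 3: 757 + 750 = 1507
plot 4: 1507 + 750 = 2257
plot 5: 2257 + 750 = 3007
plot 6: 3007 + 750 = 3757
plot 7: 3757 + 750 = 4507
plot 8: 4507 + 750 = 5257
plot 9: 5257 + 750 = 6007
plot 10: 6007 + 750 = 6757
plot 11: 6757 + 750 = 7507
plot 12: 7507 + 750 = 8257
plot 13: 8257 + 750 = 9007
plot 14: 9007 + 750 = 9757
plot 15: 9757 + 750 = 10507
plot 16: 10507 + 750 = 11257
plot 17: 11257 + 750 = 12007
plot 18: 12007 + 750 = 12757
plot 19: 12757 + 750 = 13507
plot 20: 13507 + 750 = 14257
plot 21: 14257 + 750 = 15007
plot 22: 15007 + 750 = 15757

7, 757, 1507, 2257, 3007, 3757, 4507, 5257, 6007, 6757, 7507, 8257, 9007, 9757, 10507, 11257, 12007, 12757, 13507, 14257, 15007, 15757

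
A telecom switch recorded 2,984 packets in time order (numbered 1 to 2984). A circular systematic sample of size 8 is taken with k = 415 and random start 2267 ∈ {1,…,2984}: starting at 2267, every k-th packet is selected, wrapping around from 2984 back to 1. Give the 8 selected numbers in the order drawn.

Selection 1: 2267
Selection 2: 2267 + 415 = 2682
Selection 3: 2682 + 415 = 3097 → 3097 − 2984 = 113
Selection 4: 113 + 415 = 528
Selection 5: 528 + 415 = 943
Selection 6: 943 + 415 = 1358
Selection 7: 1358 + 415 = 1773
Selection 8: 1773 + 415 = 2188

2267, 2682, 113, 528, 943, 1358, 1773, 2188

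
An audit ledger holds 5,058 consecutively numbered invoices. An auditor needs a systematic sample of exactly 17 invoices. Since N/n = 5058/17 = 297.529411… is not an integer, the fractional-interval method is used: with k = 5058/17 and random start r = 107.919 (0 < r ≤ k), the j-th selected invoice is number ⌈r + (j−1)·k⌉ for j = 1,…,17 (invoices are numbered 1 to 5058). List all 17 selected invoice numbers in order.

108, 406, 703, 1001, 1299, 1596, 1894, 2191, 2489, 2786, 3084, 3381, 3679, 3976, 4274, 4571, 4869

j=1: r + 0k = 107.919 → ⌈·⌉ = 108
j=2: r + 1k = 405.448411… → ⌈·⌉ = 406
j=3: r + 2k = 702.977823… → ⌈·⌉ = 703
j=4: r + 3k = 1000.507235… → ⌈·⌉ = 1001
j=5: r + 4k = 1298.036647… → ⌈·⌉ = 1299
j=6: r + 5k = 1595.566058… → ⌈·⌉ = 1596
j=7: r + 6k = 1893.095470… → ⌈·⌉ = 1894
j=8: r + 7k = 2190.624882… → ⌈·⌉ = 2191
j=9: r + 8k = 2488.154294… → ⌈·⌉ = 2489
j=10: r + 9k = 2785.683705… → ⌈·⌉ = 2786
j=11: r + 10k = 3083.213117… → ⌈·⌉ = 3084
j=12: r + 11k = 3380.742529… → ⌈·⌉ = 3381
j=13: r + 12k = 3678.271941… → ⌈·⌉ = 3679
j=14: r + 13k = 3975.801352… → ⌈·⌉ = 3976
j=15: r + 14k = 4273.330764… → ⌈·⌉ = 4274
j=16: r + 15k = 4570.860176… → ⌈·⌉ = 4571
j=17: r + 16k = 4868.389588… → ⌈·⌉ = 4869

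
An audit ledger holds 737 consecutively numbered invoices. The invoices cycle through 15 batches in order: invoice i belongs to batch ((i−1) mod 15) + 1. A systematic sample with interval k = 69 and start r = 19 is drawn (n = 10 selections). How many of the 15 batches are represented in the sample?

Consecutive selections differ by k = 69, so their batch numbers differ by 69 mod 15 = 9.
gcd(69, 15) = 3, so the sample visits 15/3 = 5 distinct residues mod 15.
Start 19 is batch 4; the batches hit are 1, 4, 7, 10, 13.

5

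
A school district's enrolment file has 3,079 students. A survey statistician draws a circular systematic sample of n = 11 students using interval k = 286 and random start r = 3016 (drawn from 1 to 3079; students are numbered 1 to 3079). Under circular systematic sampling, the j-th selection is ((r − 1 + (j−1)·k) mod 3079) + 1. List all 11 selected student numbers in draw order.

3016, 223, 509, 795, 1081, 1367, 1653, 1939, 2225, 2511, 2797

Selection 1: 3016
Selection 2: 3016 + 286 = 3302 → 3302 − 3079 = 223
Selection 3: 223 + 286 = 509
Selection 4: 509 + 286 = 795
Selection 5: 795 + 286 = 1081
Selection 6: 1081 + 286 = 1367
Selection 7: 1367 + 286 = 1653
Selection 8: 1653 + 286 = 1939
Selection 9: 1939 + 286 = 2225
Selection 10: 2225 + 286 = 2511
Selection 11: 2511 + 286 = 2797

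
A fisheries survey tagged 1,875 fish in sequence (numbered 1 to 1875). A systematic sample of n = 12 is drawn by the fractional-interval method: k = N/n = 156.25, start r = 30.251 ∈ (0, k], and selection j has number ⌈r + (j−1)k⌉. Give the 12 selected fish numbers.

31, 187, 343, 500, 656, 812, 968, 1125, 1281, 1437, 1593, 1750

j=1: r + 0k = 30.251 → ⌈·⌉ = 31
j=2: r + 1k = 186.501 → ⌈·⌉ = 187
j=3: r + 2k = 342.751 → ⌈·⌉ = 343
j=4: r + 3k = 499.001 → ⌈·⌉ = 500
j=5: r + 4k = 655.251 → ⌈·⌉ = 656
j=6: r + 5k = 811.501 → ⌈·⌉ = 812
j=7: r + 6k = 967.751 → ⌈·⌉ = 968
j=8: r + 7k = 1124.001 → ⌈·⌉ = 1125
j=9: r + 8k = 1280.251 → ⌈·⌉ = 1281
j=10: r + 9k = 1436.501 → ⌈·⌉ = 1437
j=11: r + 10k = 1592.751 → ⌈·⌉ = 1593
j=12: r + 11k = 1749.001 → ⌈·⌉ = 1750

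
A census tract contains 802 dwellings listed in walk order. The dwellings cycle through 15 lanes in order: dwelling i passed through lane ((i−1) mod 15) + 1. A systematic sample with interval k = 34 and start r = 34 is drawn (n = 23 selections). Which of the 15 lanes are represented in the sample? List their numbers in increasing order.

Consecutive selections differ by k = 34, so their lane numbers differ by 34 mod 15 = 4.
gcd(34, 15) = 1, so the sample visits 15/1 = 15 distinct residues mod 15.
Start 34 is lane 4; the lanes hit are 1, 2, 3, 4, 5, 6, 7, 8, 9, 10, 11, 12, 13, 14, 15.

1, 2, 3, 4, 5, 6, 7, 8, 9, 10, 11, 12, 13, 14, 15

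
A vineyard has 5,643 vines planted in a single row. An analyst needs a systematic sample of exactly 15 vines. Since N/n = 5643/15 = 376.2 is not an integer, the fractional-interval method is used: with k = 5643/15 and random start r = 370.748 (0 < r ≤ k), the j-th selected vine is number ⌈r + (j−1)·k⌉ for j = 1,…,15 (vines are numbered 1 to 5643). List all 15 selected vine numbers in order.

371, 747, 1124, 1500, 1876, 2252, 2628, 3005, 3381, 3757, 4133, 4509, 4886, 5262, 5638

j=1: r + 0k = 370.748 → ⌈·⌉ = 371
j=2: r + 1k = 746.948 → ⌈·⌉ = 747
j=3: r + 2k = 1123.148 → ⌈·⌉ = 1124
j=4: r + 3k = 1499.348 → ⌈·⌉ = 1500
j=5: r + 4k = 1875.548 → ⌈·⌉ = 1876
j=6: r + 5k = 2251.748 → ⌈·⌉ = 2252
j=7: r + 6k = 2627.948 → ⌈·⌉ = 2628
j=8: r + 7k = 3004.148 → ⌈·⌉ = 3005
j=9: r + 8k = 3380.348 → ⌈·⌉ = 3381
j=10: r + 9k = 3756.548 → ⌈·⌉ = 3757
j=11: r + 10k = 4132.748 → ⌈·⌉ = 4133
j=12: r + 11k = 4508.948 → ⌈·⌉ = 4509
j=13: r + 12k = 4885.148 → ⌈·⌉ = 4886
j=14: r + 13k = 5261.348 → ⌈·⌉ = 5262
j=15: r + 14k = 5637.548 → ⌈·⌉ = 5638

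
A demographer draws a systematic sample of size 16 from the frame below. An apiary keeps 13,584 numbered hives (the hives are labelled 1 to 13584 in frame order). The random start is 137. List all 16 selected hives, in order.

137, 986, 1835, 2684, 3533, 4382, 5231, 6080, 6929, 7778, 8627, 9476, 10325, 11174, 12023, 12872

k = N/n = 13584/16 = 849
hive 1: 137
hive 2: 137 + 849 = 986
hive 3: 986 + 849 = 1835
hive 4: 1835 + 849 = 2684
hive 5: 2684 + 849 = 3533
hive 6: 3533 + 849 = 4382
hive 7: 4382 + 849 = 5231
hive 8: 5231 + 849 = 6080
hive 9: 6080 + 849 = 6929
hive 10: 6929 + 849 = 7778
hive 11: 7778 + 849 = 8627
hive 12: 8627 + 849 = 9476
hive 13: 9476 + 849 = 10325
hive 14: 10325 + 849 = 11174
hive 15: 11174 + 849 = 12023
hive 16: 12023 + 849 = 12872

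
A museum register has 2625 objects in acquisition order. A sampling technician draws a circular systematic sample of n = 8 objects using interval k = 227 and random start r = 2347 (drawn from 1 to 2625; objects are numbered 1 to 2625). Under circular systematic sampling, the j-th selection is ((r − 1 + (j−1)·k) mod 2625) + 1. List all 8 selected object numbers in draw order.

Selection 1: 2347
Selection 2: 2347 + 227 = 2574
Selection 3: 2574 + 227 = 2801 → 2801 − 2625 = 176
Selection 4: 176 + 227 = 403
Selection 5: 403 + 227 = 630
Selection 6: 630 + 227 = 857
Selection 7: 857 + 227 = 1084
Selection 8: 1084 + 227 = 1311

2347, 2574, 176, 403, 630, 857, 1084, 1311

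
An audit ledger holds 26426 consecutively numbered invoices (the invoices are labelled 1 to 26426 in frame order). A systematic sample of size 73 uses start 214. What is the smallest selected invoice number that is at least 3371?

k = 26426/73 = 362
Steps past start: ⌈(3371 − 214)/362⌉ = ⌈3157/362⌉ = 9
Selected invoice: 214 + 9×362 = 3472

3472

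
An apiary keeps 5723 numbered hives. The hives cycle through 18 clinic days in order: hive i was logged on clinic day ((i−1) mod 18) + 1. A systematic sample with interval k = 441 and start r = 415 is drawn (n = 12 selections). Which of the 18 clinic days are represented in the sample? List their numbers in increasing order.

Consecutive selections differ by k = 441, so their clinic day numbers differ by 441 mod 18 = 9.
gcd(441, 18) = 9, so the sample visits 18/9 = 2 distinct residues mod 18.
Start 415 is clinic day 1; the clinic days hit are 1, 10.

1, 10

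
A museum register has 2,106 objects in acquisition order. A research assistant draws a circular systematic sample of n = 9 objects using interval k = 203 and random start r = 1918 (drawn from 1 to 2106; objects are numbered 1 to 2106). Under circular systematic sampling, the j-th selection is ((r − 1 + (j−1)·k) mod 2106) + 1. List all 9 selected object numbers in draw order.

Selection 1: 1918
Selection 2: 1918 + 203 = 2121 → 2121 − 2106 = 15
Selection 3: 15 + 203 = 218
Selection 4: 218 + 203 = 421
Selection 5: 421 + 203 = 624
Selection 6: 624 + 203 = 827
Selection 7: 827 + 203 = 1030
Selection 8: 1030 + 203 = 1233
Selection 9: 1233 + 203 = 1436

1918, 15, 218, 421, 624, 827, 1030, 1233, 1436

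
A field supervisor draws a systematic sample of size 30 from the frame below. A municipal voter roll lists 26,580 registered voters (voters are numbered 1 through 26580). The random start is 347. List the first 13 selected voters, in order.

347, 1233, 2119, 3005, 3891, 4777, 5663, 6549, 7435, 8321, 9207, 10093, 10979

k = N/n = 26580/30 = 886
voter 1: 347
voter 2: 347 + 886 = 1233
voter 3: 1233 + 886 = 2119
voter 4: 2119 + 886 = 3005
voter 5: 3005 + 886 = 3891
voter 6: 3891 + 886 = 4777
voter 7: 4777 + 886 = 5663
voter 8: 5663 + 886 = 6549
voter 9: 6549 + 886 = 7435
voter 10: 7435 + 886 = 8321
voter 11: 8321 + 886 = 9207
voter 12: 9207 + 886 = 10093
voter 13: 10093 + 886 = 10979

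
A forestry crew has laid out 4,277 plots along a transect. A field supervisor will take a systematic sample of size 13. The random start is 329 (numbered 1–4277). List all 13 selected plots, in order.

329, 658, 987, 1316, 1645, 1974, 2303, 2632, 2961, 3290, 3619, 3948, 4277

k = N/n = 4277/13 = 329
plot 1: 329
plot 2: 329 + 329 = 658
plot 3: 658 + 329 = 987
plot 4: 987 + 329 = 1316
plot 5: 1316 + 329 = 1645
plot 6: 1645 + 329 = 1974
plot 7: 1974 + 329 = 2303
plot 8: 2303 + 329 = 2632
plot 9: 2632 + 329 = 2961
plot 10: 2961 + 329 = 3290
plot 11: 3290 + 329 = 3619
plot 12: 3619 + 329 = 3948
plot 13: 3948 + 329 = 4277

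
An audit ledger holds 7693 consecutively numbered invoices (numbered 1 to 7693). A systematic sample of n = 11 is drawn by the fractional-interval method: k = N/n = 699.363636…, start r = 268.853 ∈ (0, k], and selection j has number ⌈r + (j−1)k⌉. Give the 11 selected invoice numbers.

269, 969, 1668, 2367, 3067, 3766, 4466, 5165, 5864, 6564, 7263

j=1: r + 0k = 268.853 → ⌈·⌉ = 269
j=2: r + 1k = 968.216636… → ⌈·⌉ = 969
j=3: r + 2k = 1667.580272… → ⌈·⌉ = 1668
j=4: r + 3k = 2366.943909… → ⌈·⌉ = 2367
j=5: r + 4k = 3066.307545… → ⌈·⌉ = 3067
j=6: r + 5k = 3765.671181… → ⌈·⌉ = 3766
j=7: r + 6k = 4465.034818… → ⌈·⌉ = 4466
j=8: r + 7k = 5164.398454… → ⌈·⌉ = 5165
j=9: r + 8k = 5863.762090… → ⌈·⌉ = 5864
j=10: r + 9k = 6563.125727… → ⌈·⌉ = 6564
j=11: r + 10k = 7262.489363… → ⌈·⌉ = 7263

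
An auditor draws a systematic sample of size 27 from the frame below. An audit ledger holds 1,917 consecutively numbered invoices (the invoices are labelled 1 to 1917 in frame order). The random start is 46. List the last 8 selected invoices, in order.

k = N/n = 1917/27 = 71
20th selection = 46 + 19×71 = 1395
21st: 1395 + 71 = 1466
22nd: 1466 + 71 = 1537
23rd: 1537 + 71 = 1608
24th: 1608 + 71 = 1679
25th: 1679 + 71 = 1750
26th: 1750 + 71 = 1821
27th: 1821 + 71 = 1892

1395, 1466, 1537, 1608, 1679, 1750, 1821, 1892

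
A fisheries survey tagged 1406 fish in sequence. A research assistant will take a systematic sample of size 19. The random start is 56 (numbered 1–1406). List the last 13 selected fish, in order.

500, 574, 648, 722, 796, 870, 944, 1018, 1092, 1166, 1240, 1314, 1388

k = N/n = 1406/19 = 74
7th selection = 56 + 6×74 = 500
8th: 500 + 74 = 574
9th: 574 + 74 = 648
10th: 648 + 74 = 722
11th: 722 + 74 = 796
12th: 796 + 74 = 870
13th: 870 + 74 = 944
14th: 944 + 74 = 1018
15th: 1018 + 74 = 1092
16th: 1092 + 74 = 1166
17th: 1166 + 74 = 1240
18th: 1240 + 74 = 1314
19th: 1314 + 74 = 1388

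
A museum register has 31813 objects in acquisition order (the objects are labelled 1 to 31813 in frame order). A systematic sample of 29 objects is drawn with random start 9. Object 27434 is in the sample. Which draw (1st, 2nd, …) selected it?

26

k = 31813/29 = 1097
position = (27434 − 9)/1097 + 1 = 27425/1097 + 1 = 25 + 1 = 26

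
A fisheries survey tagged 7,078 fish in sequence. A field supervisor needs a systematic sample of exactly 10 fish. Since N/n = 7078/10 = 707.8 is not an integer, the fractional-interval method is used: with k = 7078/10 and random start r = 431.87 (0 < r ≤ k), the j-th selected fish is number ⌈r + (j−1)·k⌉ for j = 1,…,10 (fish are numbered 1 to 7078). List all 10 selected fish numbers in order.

432, 1140, 1848, 2556, 3264, 3971, 4679, 5387, 6095, 6803

j=1: r + 0k = 431.87 → ⌈·⌉ = 432
j=2: r + 1k = 1139.67 → ⌈·⌉ = 1140
j=3: r + 2k = 1847.47 → ⌈·⌉ = 1848
j=4: r + 3k = 2555.27 → ⌈·⌉ = 2556
j=5: r + 4k = 3263.07 → ⌈·⌉ = 3264
j=6: r + 5k = 3970.87 → ⌈·⌉ = 3971
j=7: r + 6k = 4678.67 → ⌈·⌉ = 4679
j=8: r + 7k = 5386.47 → ⌈·⌉ = 5387
j=9: r + 8k = 6094.27 → ⌈·⌉ = 6095
j=10: r + 9k = 6802.07 → ⌈·⌉ = 6803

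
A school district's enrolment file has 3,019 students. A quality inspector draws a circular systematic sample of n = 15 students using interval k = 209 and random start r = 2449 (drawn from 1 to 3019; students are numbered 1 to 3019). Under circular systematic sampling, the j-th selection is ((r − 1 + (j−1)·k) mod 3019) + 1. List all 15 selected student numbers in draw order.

Selection 1: 2449
Selection 2: 2449 + 209 = 2658
Selection 3: 2658 + 209 = 2867
Selection 4: 2867 + 209 = 3076 → 3076 − 3019 = 57
Selection 5: 57 + 209 = 266
Selection 6: 266 + 209 = 475
Selection 7: 475 + 209 = 684
Selection 8: 684 + 209 = 893
Selection 9: 893 + 209 = 1102
Selection 10: 1102 + 209 = 1311
Selection 11: 1311 + 209 = 1520
Selection 12: 1520 + 209 = 1729
Selection 13: 1729 + 209 = 1938
Selection 14: 1938 + 209 = 2147
Selection 15: 2147 + 209 = 2356

2449, 2658, 2867, 57, 266, 475, 684, 893, 1102, 1311, 1520, 1729, 1938, 2147, 2356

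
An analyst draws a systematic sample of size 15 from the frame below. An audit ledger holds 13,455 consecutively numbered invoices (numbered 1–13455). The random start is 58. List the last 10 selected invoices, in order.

4543, 5440, 6337, 7234, 8131, 9028, 9925, 10822, 11719, 12616

k = N/n = 13455/15 = 897
6th selection = 58 + 5×897 = 4543
7th: 4543 + 897 = 5440
8th: 5440 + 897 = 6337
9th: 6337 + 897 = 7234
10th: 7234 + 897 = 8131
11th: 8131 + 897 = 9028
12th: 9028 + 897 = 9925
13th: 9925 + 897 = 10822
14th: 10822 + 897 = 11719
15th: 11719 + 897 = 12616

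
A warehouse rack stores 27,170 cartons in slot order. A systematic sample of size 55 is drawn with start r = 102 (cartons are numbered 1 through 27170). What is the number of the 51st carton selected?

k = 27170/55 = 494
51st selection = r + (51−1)·k = 102 + 50×494 = 102 + 24700 = 24802

24802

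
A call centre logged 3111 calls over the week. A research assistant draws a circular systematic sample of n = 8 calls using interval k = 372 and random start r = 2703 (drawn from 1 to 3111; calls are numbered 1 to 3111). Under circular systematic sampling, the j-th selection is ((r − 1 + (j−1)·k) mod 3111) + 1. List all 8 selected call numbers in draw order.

Selection 1: 2703
Selection 2: 2703 + 372 = 3075
Selection 3: 3075 + 372 = 3447 → 3447 − 3111 = 336
Selection 4: 336 + 372 = 708
Selection 5: 708 + 372 = 1080
Selection 6: 1080 + 372 = 1452
Selection 7: 1452 + 372 = 1824
Selection 8: 1824 + 372 = 2196

2703, 3075, 336, 708, 1080, 1452, 1824, 2196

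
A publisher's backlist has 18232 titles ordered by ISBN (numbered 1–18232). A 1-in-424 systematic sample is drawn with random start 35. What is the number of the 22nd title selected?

8939

k = 424
22nd selection = r + (22−1)·k = 35 + 21×424 = 35 + 8904 = 8939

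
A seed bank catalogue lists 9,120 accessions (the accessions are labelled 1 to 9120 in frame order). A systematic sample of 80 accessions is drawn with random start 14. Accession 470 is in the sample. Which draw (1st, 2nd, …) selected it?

k = 9120/80 = 114
position = (470 − 14)/114 + 1 = 456/114 + 1 = 4 + 1 = 5

5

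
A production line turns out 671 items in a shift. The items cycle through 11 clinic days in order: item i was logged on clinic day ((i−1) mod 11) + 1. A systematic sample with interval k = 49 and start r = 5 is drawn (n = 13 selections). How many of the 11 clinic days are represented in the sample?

11

Consecutive selections differ by k = 49, so their clinic day numbers differ by 49 mod 11 = 5.
gcd(49, 11) = 1, so the sample visits 11/1 = 11 distinct residues mod 11.
Start 5 is clinic day 5; the clinic days hit are 1, 2, 3, 4, 5, 6, 7, 8, 9, 10, 11.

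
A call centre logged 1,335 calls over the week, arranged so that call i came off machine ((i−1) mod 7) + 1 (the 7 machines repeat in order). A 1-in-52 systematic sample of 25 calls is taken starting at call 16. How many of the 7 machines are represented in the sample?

Consecutive selections differ by k = 52, so their machine numbers differ by 52 mod 7 = 3.
gcd(52, 7) = 1, so the sample visits 7/1 = 7 distinct residues mod 7.
Start 16 is machine 2; the machines hit are 1, 2, 3, 4, 5, 6, 7.

7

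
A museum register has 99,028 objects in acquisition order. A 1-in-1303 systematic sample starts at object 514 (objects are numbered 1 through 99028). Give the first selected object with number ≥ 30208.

30483

k = 1303
Steps past start: ⌈(30208 − 514)/1303⌉ = ⌈29694/1303⌉ = 23
Selected object: 514 + 23×1303 = 30483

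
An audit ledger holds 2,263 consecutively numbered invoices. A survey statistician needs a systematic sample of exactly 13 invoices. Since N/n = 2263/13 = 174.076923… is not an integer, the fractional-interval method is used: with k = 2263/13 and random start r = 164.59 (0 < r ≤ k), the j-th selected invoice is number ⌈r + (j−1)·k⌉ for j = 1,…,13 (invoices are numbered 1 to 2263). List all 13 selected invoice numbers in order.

165, 339, 513, 687, 861, 1035, 1210, 1384, 1558, 1732, 1906, 2080, 2254

j=1: r + 0k = 164.59 → ⌈·⌉ = 165
j=2: r + 1k = 338.666923… → ⌈·⌉ = 339
j=3: r + 2k = 512.743846… → ⌈·⌉ = 513
j=4: r + 3k = 686.820769… → ⌈·⌉ = 687
j=5: r + 4k = 860.897692… → ⌈·⌉ = 861
j=6: r + 5k = 1034.974615… → ⌈·⌉ = 1035
j=7: r + 6k = 1209.051538… → ⌈·⌉ = 1210
j=8: r + 7k = 1383.128461… → ⌈·⌉ = 1384
j=9: r + 8k = 1557.205384… → ⌈·⌉ = 1558
j=10: r + 9k = 1731.282307… → ⌈·⌉ = 1732
j=11: r + 10k = 1905.359230… → ⌈·⌉ = 1906
j=12: r + 11k = 2079.436153… → ⌈·⌉ = 2080
j=13: r + 12k = 2253.513076… → ⌈·⌉ = 2254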